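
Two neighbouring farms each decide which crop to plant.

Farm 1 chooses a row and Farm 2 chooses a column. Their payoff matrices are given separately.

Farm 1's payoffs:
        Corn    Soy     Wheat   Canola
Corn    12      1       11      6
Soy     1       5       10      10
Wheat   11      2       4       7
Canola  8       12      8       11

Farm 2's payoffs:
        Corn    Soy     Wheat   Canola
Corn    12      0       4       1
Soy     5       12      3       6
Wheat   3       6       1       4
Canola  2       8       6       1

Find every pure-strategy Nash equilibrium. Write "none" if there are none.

Farm 1 against Corn: payoffs 12, 1, 11, 8 → best response Corn.
Farm 1 against Soy: payoffs 1, 5, 2, 12 → best response Canola.
Farm 1 against Wheat: payoffs 11, 10, 4, 8 → best response Corn.
Farm 1 against Canola: payoffs 6, 10, 7, 11 → best response Canola.
Farm 2 against Corn: payoffs 12, 0, 4, 1 → best response Corn.
Farm 2 against Soy: payoffs 5, 12, 3, 6 → best response Soy.
Farm 2 against Wheat: payoffs 3, 6, 1, 4 → best response Soy.
Farm 2 against Canola: payoffs 2, 8, 6, 1 → best response Soy.
Mutual best responses: (Corn, Corn); (Canola, Soy).

Pure-strategy Nash equilibria: (Corn, Corn), (Canola, Soy)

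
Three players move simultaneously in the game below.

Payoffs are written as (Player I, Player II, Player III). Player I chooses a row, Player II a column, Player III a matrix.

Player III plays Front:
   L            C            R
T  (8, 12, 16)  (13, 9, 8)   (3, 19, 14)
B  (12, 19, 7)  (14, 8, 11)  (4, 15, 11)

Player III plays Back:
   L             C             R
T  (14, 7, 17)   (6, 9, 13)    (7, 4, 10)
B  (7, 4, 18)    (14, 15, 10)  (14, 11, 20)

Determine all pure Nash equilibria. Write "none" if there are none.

For each strategy profile, look for a profitable unilateral deviation.
(T, L, Front): Player I can switch to B (8 → 12). Not NE.
(T, L, Back): Player II can switch to C (7 → 9). Not NE.
(T, C, Front): Player I can switch to B (13 → 14). Not NE.
(T, C, Back): Player I can switch to B (6 → 14). Not NE.
(T, R, Front): Player I can switch to B (3 → 4). Not NE.
(T, R, Back): Player I can switch to B (7 → 14). Not NE.
(B, L, Front): Player III can switch to Back (7 → 18). Not NE.
(B, L, Back): Player I can switch to T (7 → 14). Not NE.
(B, C, Front): Player II can switch to L (8 → 19). Not NE.
(B, C, Back): Player III can switch to Front (10 → 11). Not NE.
(The remaining 2 profiles each have a profitable deviation by the same check.)

No pure-strategy Nash equilibrium.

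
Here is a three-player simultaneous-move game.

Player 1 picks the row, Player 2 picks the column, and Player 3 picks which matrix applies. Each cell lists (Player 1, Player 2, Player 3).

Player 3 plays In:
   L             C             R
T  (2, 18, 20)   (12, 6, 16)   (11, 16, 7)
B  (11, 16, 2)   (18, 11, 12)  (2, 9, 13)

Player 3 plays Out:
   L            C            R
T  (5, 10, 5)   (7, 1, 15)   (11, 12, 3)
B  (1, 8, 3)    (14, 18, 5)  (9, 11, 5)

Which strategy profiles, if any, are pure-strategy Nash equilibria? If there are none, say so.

There is no pure-strategy Nash equilibrium.

Check each profile: it is a Nash equilibrium iff no player can strictly gain by switching unilaterally.
(T, L, In): Player 1 can switch to B (2 → 11). Not NE.
(T, L, Out): Player 2 can switch to R (10 → 12). Not NE.
(T, C, In): Player 1 can switch to B (12 → 18). Not NE.
(T, C, Out): Player 1 can switch to B (7 → 14). Not NE.
(T, R, In): Player 2 can switch to L (16 → 18). Not NE.
(T, R, Out): Player 3 can switch to In (3 → 7). Not NE.
(B, L, In): Player 3 can switch to Out (2 → 3). Not NE.
(B, L, Out): Player 1 can switch to T (1 → 5). Not NE.
(The remaining 4 profiles each have a profitable deviation by the same check.)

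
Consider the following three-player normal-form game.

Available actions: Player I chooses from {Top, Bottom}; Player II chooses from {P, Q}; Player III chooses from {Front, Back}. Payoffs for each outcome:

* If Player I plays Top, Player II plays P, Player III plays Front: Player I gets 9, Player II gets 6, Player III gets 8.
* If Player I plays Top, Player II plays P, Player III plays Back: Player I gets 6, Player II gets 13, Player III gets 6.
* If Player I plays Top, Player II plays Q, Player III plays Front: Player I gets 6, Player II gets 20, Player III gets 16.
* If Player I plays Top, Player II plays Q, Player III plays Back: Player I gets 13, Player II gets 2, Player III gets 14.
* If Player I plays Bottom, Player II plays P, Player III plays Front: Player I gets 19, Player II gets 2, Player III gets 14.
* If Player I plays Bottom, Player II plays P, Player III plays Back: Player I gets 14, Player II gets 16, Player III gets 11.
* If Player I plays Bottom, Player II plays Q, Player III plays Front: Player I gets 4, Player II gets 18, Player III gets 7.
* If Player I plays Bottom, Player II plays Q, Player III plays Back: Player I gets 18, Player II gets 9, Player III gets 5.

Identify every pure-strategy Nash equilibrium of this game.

Player I against (P, Front): payoffs 9, 19 → best response Bottom.
Player I against (P, Back): payoffs 6, 14 → best response Bottom.
Player I against (Q, Front): payoffs 6, 4 → best response Top.
Player I against (Q, Back): payoffs 13, 18 → best response Bottom.
Player II against (Top, Front): payoffs 6, 20 → best response Q.
Player II against (Top, Back): payoffs 13, 2 → best response P.
Player II against (Bottom, Front): payoffs 2, 18 → best response Q.
Player II against (Bottom, Back): payoffs 16, 9 → best response P.
Player III against (Top, P): payoffs 8, 6 → best response Front.
Player III against (Top, Q): payoffs 16, 14 → best response Front.
Player III against (Bottom, P): payoffs 14, 11 → best response Front.
Player III against (Bottom, Q): payoffs 7, 5 → best response Front.
Mutual best responses: (Top, Q, Front).

Pure NE: (Top, Q, Front)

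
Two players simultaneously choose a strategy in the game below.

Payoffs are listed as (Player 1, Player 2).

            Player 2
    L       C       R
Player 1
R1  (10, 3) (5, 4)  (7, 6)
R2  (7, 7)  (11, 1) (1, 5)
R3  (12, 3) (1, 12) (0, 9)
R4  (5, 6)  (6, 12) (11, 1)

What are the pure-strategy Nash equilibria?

Player 1 against L: payoffs 10, 7, 12, 5 → best response R3.
Player 1 against C: payoffs 5, 11, 1, 6 → best response R2.
Player 1 against R: payoffs 7, 1, 0, 11 → best response R4.
Player 2 against R1: payoffs 3, 4, 6 → best response R.
Player 2 against R2: payoffs 7, 1, 5 → best response L.
Player 2 against R3: payoffs 3, 12, 9 → best response C.
Player 2 against R4: payoffs 6, 12, 1 → best response C.
No profile is a mutual best response for all players.

No pure-strategy Nash equilibrium.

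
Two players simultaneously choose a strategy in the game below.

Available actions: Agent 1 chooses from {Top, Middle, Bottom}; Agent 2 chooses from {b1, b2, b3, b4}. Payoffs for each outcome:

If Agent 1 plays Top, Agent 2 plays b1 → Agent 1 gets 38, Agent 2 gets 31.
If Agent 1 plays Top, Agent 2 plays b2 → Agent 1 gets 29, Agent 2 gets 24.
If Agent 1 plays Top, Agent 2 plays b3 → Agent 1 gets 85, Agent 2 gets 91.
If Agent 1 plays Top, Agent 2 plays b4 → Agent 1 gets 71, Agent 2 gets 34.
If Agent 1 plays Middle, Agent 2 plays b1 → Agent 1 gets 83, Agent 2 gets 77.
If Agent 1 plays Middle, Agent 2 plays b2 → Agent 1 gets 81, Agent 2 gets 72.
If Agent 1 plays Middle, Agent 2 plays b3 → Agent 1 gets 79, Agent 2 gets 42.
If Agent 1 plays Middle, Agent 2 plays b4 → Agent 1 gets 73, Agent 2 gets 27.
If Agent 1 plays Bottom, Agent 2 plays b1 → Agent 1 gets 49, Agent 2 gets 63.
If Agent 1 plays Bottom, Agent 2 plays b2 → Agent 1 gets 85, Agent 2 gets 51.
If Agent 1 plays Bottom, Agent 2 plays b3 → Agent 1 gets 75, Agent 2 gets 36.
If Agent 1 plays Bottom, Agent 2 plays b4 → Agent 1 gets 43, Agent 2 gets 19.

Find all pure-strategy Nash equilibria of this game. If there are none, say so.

The pure Nash equilibria are (Top, b3), (Middle, b1).

Agent 1 against b1: payoffs 38, 83, 49 → best response Middle.
Agent 1 against b2: payoffs 29, 81, 85 → best response Bottom.
Agent 1 against b3: payoffs 85, 79, 75 → best response Top.
Agent 1 against b4: payoffs 71, 73, 43 → best response Middle.
Agent 2 against Top: payoffs 31, 24, 91, 34 → best response b3.
Agent 2 against Middle: payoffs 77, 72, 42, 27 → best response b1.
Agent 2 against Bottom: payoffs 63, 51, 36, 19 → best response b1.
Mutual best responses: (Top, b3); (Middle, b1).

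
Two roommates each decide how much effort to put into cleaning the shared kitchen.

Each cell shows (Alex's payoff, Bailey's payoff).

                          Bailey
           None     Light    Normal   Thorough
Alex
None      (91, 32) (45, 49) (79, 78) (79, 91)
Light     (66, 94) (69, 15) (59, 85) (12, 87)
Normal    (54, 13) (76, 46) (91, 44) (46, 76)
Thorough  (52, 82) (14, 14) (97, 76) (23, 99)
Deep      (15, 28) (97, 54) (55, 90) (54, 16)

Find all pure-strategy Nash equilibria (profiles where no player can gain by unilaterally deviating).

Pure NE: (None, Thorough)

Alex against None: payoffs 91, 66, 54, 52, 15 → best response None.
Alex against Light: payoffs 45, 69, 76, 14, 97 → best response Deep.
Alex against Normal: payoffs 79, 59, 91, 97, 55 → best response Thorough.
Alex against Thorough: payoffs 79, 12, 46, 23, 54 → best response None.
Bailey against None: payoffs 32, 49, 78, 91 → best response Thorough.
Bailey against Light: payoffs 94, 15, 85, 87 → best response None.
Bailey against Normal: payoffs 13, 46, 44, 76 → best response Thorough.
Bailey against Thorough: payoffs 82, 14, 76, 99 → best response Thorough.
Bailey against Deep: payoffs 28, 54, 90, 16 → best response Normal.
Mutual best responses: (None, Thorough).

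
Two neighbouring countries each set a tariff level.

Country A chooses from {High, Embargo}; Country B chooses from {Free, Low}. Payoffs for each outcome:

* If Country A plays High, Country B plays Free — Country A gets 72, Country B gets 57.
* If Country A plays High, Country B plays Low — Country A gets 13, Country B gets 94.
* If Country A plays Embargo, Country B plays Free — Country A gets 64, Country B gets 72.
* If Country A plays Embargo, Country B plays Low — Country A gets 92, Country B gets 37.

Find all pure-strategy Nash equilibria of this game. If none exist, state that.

(High, Free): Country B can switch to Low (57 → 94). Not NE.
(High, Low): Country A can switch to Embargo (13 → 92). Not NE.
(Embargo, Free): Country A can switch to High (64 → 72). Not NE.
(Embargo, Low): Country B can switch to Free (37 → 72). Not NE.

This game has no pure Nash equilibrium.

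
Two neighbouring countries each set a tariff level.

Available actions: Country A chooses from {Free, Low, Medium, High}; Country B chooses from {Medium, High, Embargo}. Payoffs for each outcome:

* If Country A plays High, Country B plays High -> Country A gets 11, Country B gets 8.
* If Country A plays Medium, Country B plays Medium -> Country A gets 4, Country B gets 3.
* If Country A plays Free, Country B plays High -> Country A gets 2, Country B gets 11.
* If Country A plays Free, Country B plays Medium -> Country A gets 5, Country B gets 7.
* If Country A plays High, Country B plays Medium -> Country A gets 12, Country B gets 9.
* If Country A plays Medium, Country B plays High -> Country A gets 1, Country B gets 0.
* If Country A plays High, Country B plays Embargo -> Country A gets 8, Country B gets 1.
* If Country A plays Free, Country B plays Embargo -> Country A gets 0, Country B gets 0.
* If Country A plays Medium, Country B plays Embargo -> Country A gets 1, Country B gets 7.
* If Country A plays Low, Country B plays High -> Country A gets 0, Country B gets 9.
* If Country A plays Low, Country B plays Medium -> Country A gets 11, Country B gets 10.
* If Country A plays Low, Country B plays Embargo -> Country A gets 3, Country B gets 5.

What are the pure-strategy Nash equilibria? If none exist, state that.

(Free, Medium): Country A can switch to Low (5 → 11). Not NE.
(Free, High): Country A can switch to High (2 → 11). Not NE.
(Free, Embargo): Country A can switch to Low (0 → 3). Not NE.
(Low, Medium): Country A can switch to High (11 → 12). Not NE.
(Low, High): Country A can switch to Free (0 → 2). Not NE.
(Low, Embargo): Country A can switch to High (3 → 8). Not NE.
(High, Medium): Country A gets 12, best alternative 11; Country B gets 9, best alternative 8. No profitable deviation — NE.
(The remaining 5 profiles each have a profitable deviation by the same check.)

Pure NE: (High, Medium)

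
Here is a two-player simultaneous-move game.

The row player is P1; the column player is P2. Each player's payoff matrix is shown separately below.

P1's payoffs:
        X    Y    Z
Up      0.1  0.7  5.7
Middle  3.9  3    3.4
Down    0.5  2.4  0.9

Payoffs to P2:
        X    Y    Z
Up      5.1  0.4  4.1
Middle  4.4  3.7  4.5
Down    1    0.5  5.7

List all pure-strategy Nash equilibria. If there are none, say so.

Mark each player's best response to every combination of opponents' strategies; a profile where every player is best-responding is a pure Nash equilibrium.
P1 against X: payoffs 0.1, 3.9, 0.5 → best response Middle.
P1 against Y: payoffs 0.7, 3, 2.4 → best response Middle.
P1 against Z: payoffs 5.7, 3.4, 0.9 → best response Up.
P2 against Up: payoffs 5.1, 0.4, 4.1 → best response X.
P2 against Middle: payoffs 4.4, 3.7, 4.5 → best response Z.
P2 against Down: payoffs 1, 0.5, 5.7 → best response Z.
No profile is a mutual best response for all players.

This game has no pure Nash equilibrium.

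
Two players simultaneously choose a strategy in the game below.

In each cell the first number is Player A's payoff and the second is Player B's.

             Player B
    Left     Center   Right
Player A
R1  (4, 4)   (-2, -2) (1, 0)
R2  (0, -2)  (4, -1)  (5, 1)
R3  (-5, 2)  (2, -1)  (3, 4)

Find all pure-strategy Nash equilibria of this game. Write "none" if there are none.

Pure-strategy Nash equilibria: (R1, Left), (R2, Right)

For each player, find the best response to each opponent profile; mutual best responses are the pure NE.
Player A against Left: payoffs 4, 0, -5 → best response R1.
Player A against Center: payoffs -2, 4, 2 → best response R2.
Player A against Right: payoffs 1, 5, 3 → best response R2.
Player B against R1: payoffs 4, -2, 0 → best response Left.
Player B against R2: payoffs -2, -1, 1 → best response Right.
Player B against R3: payoffs 2, -1, 4 → best response Right.
Mutual best responses: (R1, Left); (R2, Right).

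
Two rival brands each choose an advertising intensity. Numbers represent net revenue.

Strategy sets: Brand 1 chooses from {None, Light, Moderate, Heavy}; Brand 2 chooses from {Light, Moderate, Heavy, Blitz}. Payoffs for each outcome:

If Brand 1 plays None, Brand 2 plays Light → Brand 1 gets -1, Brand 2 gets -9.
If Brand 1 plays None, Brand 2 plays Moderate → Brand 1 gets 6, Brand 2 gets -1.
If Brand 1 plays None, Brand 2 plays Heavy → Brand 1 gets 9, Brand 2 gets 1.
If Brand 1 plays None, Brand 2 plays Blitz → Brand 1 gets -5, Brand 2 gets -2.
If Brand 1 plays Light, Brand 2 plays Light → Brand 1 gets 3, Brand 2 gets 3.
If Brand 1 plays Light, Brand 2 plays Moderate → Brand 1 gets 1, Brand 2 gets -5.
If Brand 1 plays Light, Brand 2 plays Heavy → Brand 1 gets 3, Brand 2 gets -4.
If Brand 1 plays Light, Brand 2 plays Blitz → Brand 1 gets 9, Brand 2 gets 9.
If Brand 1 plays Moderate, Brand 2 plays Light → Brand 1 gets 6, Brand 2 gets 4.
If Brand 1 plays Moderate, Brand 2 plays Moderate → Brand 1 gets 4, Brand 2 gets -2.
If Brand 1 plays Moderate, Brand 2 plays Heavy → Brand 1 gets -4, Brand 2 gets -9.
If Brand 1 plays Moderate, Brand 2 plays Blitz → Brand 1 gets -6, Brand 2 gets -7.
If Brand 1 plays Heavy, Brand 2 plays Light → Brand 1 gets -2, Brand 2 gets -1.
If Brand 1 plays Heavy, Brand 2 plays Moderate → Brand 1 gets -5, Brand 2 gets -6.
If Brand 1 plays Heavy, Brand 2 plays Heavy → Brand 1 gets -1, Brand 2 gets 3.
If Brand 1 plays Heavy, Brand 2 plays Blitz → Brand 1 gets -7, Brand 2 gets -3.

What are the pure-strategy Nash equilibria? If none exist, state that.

(None, Heavy) and (Light, Blitz) and (Moderate, Light)

Brand 1 against Light: payoffs -1, 3, 6, -2 → best response Moderate.
Brand 1 against Moderate: payoffs 6, 1, 4, -5 → best response None.
Brand 1 against Heavy: payoffs 9, 3, -4, -1 → best response None.
Brand 1 against Blitz: payoffs -5, 9, -6, -7 → best response Light.
Brand 2 against None: payoffs -9, -1, 1, -2 → best response Heavy.
Brand 2 against Light: payoffs 3, -5, -4, 9 → best response Blitz.
Brand 2 against Moderate: payoffs 4, -2, -9, -7 → best response Light.
Brand 2 against Heavy: payoffs -1, -6, 3, -3 → best response Heavy.
Mutual best responses: (None, Heavy); (Light, Blitz); (Moderate, Light).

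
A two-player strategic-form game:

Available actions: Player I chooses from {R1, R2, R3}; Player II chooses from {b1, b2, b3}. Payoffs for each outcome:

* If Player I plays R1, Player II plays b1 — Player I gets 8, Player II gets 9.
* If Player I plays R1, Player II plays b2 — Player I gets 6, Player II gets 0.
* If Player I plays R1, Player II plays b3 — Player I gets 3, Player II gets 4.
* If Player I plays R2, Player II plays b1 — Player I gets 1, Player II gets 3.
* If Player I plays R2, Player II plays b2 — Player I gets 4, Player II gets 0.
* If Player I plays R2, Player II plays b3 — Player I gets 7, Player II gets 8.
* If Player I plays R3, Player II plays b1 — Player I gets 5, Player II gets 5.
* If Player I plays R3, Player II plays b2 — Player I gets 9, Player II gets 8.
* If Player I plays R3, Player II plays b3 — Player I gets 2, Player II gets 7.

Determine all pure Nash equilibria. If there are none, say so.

(R1, b1): Player I gets 8, best alternative 5; Player II gets 9, best alternative 4. No profitable deviation — NE.
(R1, b2): Player I can switch to R3 (6 → 9). Not NE.
(R1, b3): Player I can switch to R2 (3 → 7). Not NE.
(R2, b1): Player I can switch to R1 (1 → 8). Not NE.
(R2, b2): Player I can switch to R1 (4 → 6). Not NE.
(R2, b3): Player I gets 7, best alternative 3; Player II gets 8, best alternative 3. No profitable deviation — NE.
(R3, b1): Player I can switch to R1 (5 → 8). Not NE.
(R3, b2): Player I gets 9, best alternative 6; Player II gets 8, best alternative 7. No profitable deviation — NE.
(R3, b3): Player I can switch to R1 (2 → 3). Not NE.

(R1, b1), (R2, b3), (R3, b2)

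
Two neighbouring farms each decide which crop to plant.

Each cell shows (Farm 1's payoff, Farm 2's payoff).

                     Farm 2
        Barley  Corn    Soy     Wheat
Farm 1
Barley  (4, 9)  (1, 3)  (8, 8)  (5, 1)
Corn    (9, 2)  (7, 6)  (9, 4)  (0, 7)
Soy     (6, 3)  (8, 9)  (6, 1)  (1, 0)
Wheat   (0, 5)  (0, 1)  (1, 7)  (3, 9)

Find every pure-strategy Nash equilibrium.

The unique pure-strategy Nash equilibrium is (Soy, Corn).

(Barley, Barley): Farm 1 can switch to Corn (4 → 9). Not NE.
(Barley, Corn): Farm 1 can switch to Corn (1 → 7). Not NE.
(Barley, Soy): Farm 1 can switch to Corn (8 → 9). Not NE.
(Barley, Wheat): Farm 2 can switch to Barley (1 → 9). Not NE.
(Corn, Barley): Farm 2 can switch to Corn (2 → 6). Not NE.
(Corn, Corn): Farm 1 can switch to Soy (7 → 8). Not NE.
(Corn, Soy): Farm 2 can switch to Corn (4 → 6). Not NE.
(Corn, Wheat): Farm 1 can switch to Barley (0 → 5). Not NE.
(Soy, Corn): Farm 1 gets 8, best alternative 7; Farm 2 gets 9, best alternative 3. No profitable deviation — NE.
(The remaining 7 profiles each have a profitable deviation by the same check.)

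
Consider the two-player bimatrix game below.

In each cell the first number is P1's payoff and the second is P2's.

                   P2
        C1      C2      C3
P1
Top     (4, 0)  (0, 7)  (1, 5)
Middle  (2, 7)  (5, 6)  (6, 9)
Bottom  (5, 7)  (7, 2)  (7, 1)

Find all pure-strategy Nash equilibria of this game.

(Top, C1): P1 can switch to Bottom (4 → 5). Not NE.
(Top, C2): P1 can switch to Middle (0 → 5). Not NE.
(Top, C3): P1 can switch to Middle (1 → 6). Not NE.
(Middle, C1): P1 can switch to Top (2 → 4). Not NE.
(Middle, C2): P1 can switch to Bottom (5 → 7). Not NE.
(Middle, C3): P1 can switch to Bottom (6 → 7). Not NE.
(Bottom, C1): P1 gets 5, best alternative 4; P2 gets 7, best alternative 2. No profitable deviation — NE.
(Bottom, C2): P2 can switch to C1 (2 → 7). Not NE.
(Bottom, C3): P2 can switch to C1 (1 → 7). Not NE.

The unique pure-strategy Nash equilibrium is (Bottom, C1).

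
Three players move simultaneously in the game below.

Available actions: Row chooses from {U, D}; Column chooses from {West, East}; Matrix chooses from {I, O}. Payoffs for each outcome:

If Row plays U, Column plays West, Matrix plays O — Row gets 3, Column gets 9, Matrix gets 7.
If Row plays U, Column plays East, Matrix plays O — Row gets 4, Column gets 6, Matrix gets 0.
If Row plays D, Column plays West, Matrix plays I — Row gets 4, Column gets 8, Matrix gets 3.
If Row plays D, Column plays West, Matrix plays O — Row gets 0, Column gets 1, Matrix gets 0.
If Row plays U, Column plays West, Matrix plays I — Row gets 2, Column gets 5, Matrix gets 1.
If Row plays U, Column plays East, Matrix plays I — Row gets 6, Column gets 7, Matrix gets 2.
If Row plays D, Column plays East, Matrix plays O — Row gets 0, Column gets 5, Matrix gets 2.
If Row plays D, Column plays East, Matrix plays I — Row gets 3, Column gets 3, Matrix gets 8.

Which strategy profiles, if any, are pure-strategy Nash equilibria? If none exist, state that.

For each strategy profile, look for a profitable unilateral deviation.
(U, West, I): Row can switch to D (2 → 4). Not NE.
(U, West, O): Row gets 3, best alternative 0; Column gets 9, best alternative 6; Matrix gets 7, best alternative 1. No profitable deviation — NE.
(U, East, I): Row gets 6, best alternative 3; Column gets 7, best alternative 5; Matrix gets 2, best alternative 0. No profitable deviation — NE.
(U, East, O): Column can switch to West (6 → 9). Not NE.
(D, West, I): Row gets 4, best alternative 2; Column gets 8, best alternative 3; Matrix gets 3, best alternative 0. No profitable deviation — NE.
(D, West, O): Row can switch to U (0 → 3). Not NE.
(D, East, I): Row can switch to U (3 → 6). Not NE.
(D, East, O): Row can switch to U (0 → 4). Not NE.

The pure Nash equilibria are (U, West, O), (U, East, I), (D, West, I).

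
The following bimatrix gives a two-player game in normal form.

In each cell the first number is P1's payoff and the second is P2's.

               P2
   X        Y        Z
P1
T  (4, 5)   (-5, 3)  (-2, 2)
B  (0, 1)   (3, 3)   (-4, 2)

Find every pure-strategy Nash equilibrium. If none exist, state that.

For each player, find the best response to each opponent profile; mutual best responses are the pure NE.
P1 against X: payoffs 4, 0 → best response T.
P1 against Y: payoffs -5, 3 → best response B.
P1 against Z: payoffs -2, -4 → best response T.
P2 against T: payoffs 5, 3, 2 → best response X.
P2 against B: payoffs 1, 3, 2 → best response Y.
Mutual best responses: (T, X); (B, Y).

The pure Nash equilibria are (T, X) and (B, Y).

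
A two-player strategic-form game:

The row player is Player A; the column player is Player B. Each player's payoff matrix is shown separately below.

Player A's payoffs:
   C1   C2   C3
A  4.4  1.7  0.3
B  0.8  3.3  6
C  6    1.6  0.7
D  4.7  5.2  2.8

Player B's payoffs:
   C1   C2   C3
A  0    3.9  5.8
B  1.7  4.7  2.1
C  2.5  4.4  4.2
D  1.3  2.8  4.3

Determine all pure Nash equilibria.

No pure-strategy Nash equilibrium.

Player A against C1: payoffs 4.4, 0.8, 6, 4.7 → best response C.
Player A against C2: payoffs 1.7, 3.3, 1.6, 5.2 → best response D.
Player A against C3: payoffs 0.3, 6, 0.7, 2.8 → best response B.
Player B against A: payoffs 0, 3.9, 5.8 → best response C3.
Player B against B: payoffs 1.7, 4.7, 2.1 → best response C2.
Player B against C: payoffs 2.5, 4.4, 4.2 → best response C2.
Player B against D: payoffs 1.3, 2.8, 4.3 → best response C3.
No profile is a mutual best response for all players.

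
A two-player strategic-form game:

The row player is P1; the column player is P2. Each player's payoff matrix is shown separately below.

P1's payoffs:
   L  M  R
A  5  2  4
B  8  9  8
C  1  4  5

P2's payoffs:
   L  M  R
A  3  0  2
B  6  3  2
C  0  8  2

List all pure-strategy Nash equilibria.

For each player, find the best response to each opponent profile; mutual best responses are the pure NE.
P1 against L: payoffs 5, 8, 1 → best response B.
P1 against M: payoffs 2, 9, 4 → best response B.
P1 against R: payoffs 4, 8, 5 → best response B.
P2 against A: payoffs 3, 0, 2 → best response L.
P2 against B: payoffs 6, 3, 2 → best response L.
P2 against C: payoffs 0, 8, 2 → best response M.
Mutual best responses: (B, L).

(B, L)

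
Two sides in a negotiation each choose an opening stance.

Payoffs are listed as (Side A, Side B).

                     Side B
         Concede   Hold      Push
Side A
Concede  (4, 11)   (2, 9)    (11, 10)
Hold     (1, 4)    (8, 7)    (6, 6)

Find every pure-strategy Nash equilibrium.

Pure-strategy Nash equilibria: (Concede, Concede) and (Hold, Hold)

For each strategy profile, look for a profitable unilateral deviation.
(Concede, Concede): Side A gets 4, best alternative 1; Side B gets 11, best alternative 10. No profitable deviation — NE.
(Concede, Hold): Side A can switch to Hold (2 → 8). Not NE.
(Concede, Push): Side B can switch to Concede (10 → 11). Not NE.
(Hold, Concede): Side A can switch to Concede (1 → 4). Not NE.
(Hold, Hold): Side A gets 8, best alternative 2; Side B gets 7, best alternative 6. No profitable deviation — NE.
(Hold, Push): Side A can switch to Concede (6 → 11). Not NE.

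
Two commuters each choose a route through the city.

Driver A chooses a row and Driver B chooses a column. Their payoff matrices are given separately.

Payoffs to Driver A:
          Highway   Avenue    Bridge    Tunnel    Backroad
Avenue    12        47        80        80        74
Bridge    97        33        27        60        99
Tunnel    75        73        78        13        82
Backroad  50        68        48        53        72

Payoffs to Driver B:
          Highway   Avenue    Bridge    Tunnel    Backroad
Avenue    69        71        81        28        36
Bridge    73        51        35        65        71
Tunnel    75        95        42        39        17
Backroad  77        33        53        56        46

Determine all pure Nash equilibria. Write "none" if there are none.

Pure-strategy Nash equilibria: (Avenue, Bridge) and (Bridge, Highway) and (Tunnel, Avenue)

Mark each player's best response to every combination of opponents' strategies; a profile where every player is best-responding is a pure Nash equilibrium.
Driver A against Highway: payoffs 12, 97, 75, 50 → best response Bridge.
Driver A against Avenue: payoffs 47, 33, 73, 68 → best response Tunnel.
Driver A against Bridge: payoffs 80, 27, 78, 48 → best response Avenue.
Driver A against Tunnel: payoffs 80, 60, 13, 53 → best response Avenue.
Driver A against Backroad: payoffs 74, 99, 82, 72 → best response Bridge.
Driver B against Avenue: payoffs 69, 71, 81, 28, 36 → best response Bridge.
Driver B against Bridge: payoffs 73, 51, 35, 65, 71 → best response Highway.
Driver B against Tunnel: payoffs 75, 95, 42, 39, 17 → best response Avenue.
Driver B against Backroad: payoffs 77, 33, 53, 56, 46 → best response Highway.
Mutual best responses: (Avenue, Bridge); (Bridge, Highway); (Tunnel, Avenue).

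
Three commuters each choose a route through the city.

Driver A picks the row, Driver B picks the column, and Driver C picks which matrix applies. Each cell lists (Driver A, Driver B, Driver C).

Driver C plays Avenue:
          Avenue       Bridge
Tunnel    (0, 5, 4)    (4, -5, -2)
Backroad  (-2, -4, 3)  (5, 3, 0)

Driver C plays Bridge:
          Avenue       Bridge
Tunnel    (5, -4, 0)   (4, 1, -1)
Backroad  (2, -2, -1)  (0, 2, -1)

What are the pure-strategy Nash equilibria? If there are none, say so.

Driver A against (Avenue, Avenue): payoffs 0, -2 → best response Tunnel.
Driver A against (Avenue, Bridge): payoffs 5, 2 → best response Tunnel.
Driver A against (Bridge, Avenue): payoffs 4, 5 → best response Backroad.
Driver A against (Bridge, Bridge): payoffs 4, 0 → best response Tunnel.
Driver B against (Tunnel, Avenue): payoffs 5, -5 → best response Avenue.
Driver B against (Tunnel, Bridge): payoffs -4, 1 → best response Bridge.
Driver B against (Backroad, Avenue): payoffs -4, 3 → best response Bridge.
Driver B against (Backroad, Bridge): payoffs -2, 2 → best response Bridge.
Driver C against (Tunnel, Avenue): payoffs 4, 0 → best response Avenue.
Driver C against (Tunnel, Bridge): payoffs -2, -1 → best response Bridge.
Driver C against (Backroad, Avenue): payoffs 3, -1 → best response Avenue.
Driver C against (Backroad, Bridge): payoffs 0, -1 → best response Avenue.
Mutual best responses: (Tunnel, Avenue, Avenue); (Tunnel, Bridge, Bridge); (Backroad, Bridge, Avenue).

(Tunnel, Avenue, Avenue); (Tunnel, Bridge, Bridge); (Backroad, Bridge, Avenue)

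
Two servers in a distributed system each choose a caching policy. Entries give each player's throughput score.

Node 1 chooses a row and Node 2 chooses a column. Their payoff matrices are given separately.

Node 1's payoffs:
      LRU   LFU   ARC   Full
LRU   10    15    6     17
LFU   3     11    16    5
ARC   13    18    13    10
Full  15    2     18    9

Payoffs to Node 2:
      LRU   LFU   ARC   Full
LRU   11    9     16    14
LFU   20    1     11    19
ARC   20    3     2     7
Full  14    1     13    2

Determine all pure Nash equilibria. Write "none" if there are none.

(Full, LRU)

For each player, find the best response to each opponent profile; mutual best responses are the pure NE.
Node 1 against LRU: payoffs 10, 3, 13, 15 → best response Full.
Node 1 against LFU: payoffs 15, 11, 18, 2 → best response ARC.
Node 1 against ARC: payoffs 6, 16, 13, 18 → best response Full.
Node 1 against Full: payoffs 17, 5, 10, 9 → best response LRU.
Node 2 against LRU: payoffs 11, 9, 16, 14 → best response ARC.
Node 2 against LFU: payoffs 20, 1, 11, 19 → best response LRU.
Node 2 against ARC: payoffs 20, 3, 2, 7 → best response LRU.
Node 2 against Full: payoffs 14, 1, 13, 2 → best response LRU.
Mutual best responses: (Full, LRU).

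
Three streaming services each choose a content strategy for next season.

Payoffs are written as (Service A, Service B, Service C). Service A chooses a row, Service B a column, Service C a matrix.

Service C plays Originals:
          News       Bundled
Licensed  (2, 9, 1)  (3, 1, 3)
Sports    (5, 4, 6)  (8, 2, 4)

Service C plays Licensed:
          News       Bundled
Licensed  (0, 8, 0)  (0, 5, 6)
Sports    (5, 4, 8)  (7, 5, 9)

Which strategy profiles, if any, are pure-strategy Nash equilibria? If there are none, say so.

Service A against (News, Originals): payoffs 2, 5 → best response Sports.
Service A against (News, Licensed): payoffs 0, 5 → best response Sports.
Service A against (Bundled, Originals): payoffs 3, 8 → best response Sports.
Service A against (Bundled, Licensed): payoffs 0, 7 → best response Sports.
Service B against (Licensed, Originals): payoffs 9, 1 → best response News.
Service B against (Licensed, Licensed): payoffs 8, 5 → best response News.
Service B against (Sports, Originals): payoffs 4, 2 → best response News.
Service B against (Sports, Licensed): payoffs 4, 5 → best response Bundled.
Service C against (Licensed, News): payoffs 1, 0 → best response Originals.
Service C against (Licensed, Bundled): payoffs 3, 6 → best response Licensed.
Service C against (Sports, News): payoffs 6, 8 → best response Licensed.
Service C against (Sports, Bundled): payoffs 4, 9 → best response Licensed.
Mutual best responses: (Sports, Bundled, Licensed).

(Sports, Bundled, Licensed)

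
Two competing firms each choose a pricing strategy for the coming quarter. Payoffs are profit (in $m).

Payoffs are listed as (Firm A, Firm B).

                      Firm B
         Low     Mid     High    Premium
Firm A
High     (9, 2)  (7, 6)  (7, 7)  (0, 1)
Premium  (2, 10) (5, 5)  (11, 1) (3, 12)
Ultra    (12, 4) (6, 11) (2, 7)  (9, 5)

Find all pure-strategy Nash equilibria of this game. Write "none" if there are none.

For each strategy profile, look for a profitable unilateral deviation.
(High, Low): Firm A can switch to Ultra (9 → 12). Not NE.
(High, Mid): Firm B can switch to High (6 → 7). Not NE.
(High, High): Firm A can switch to Premium (7 → 11). Not NE.
(High, Premium): Firm A can switch to Premium (0 → 3). Not NE.
(Premium, Low): Firm A can switch to High (2 → 9). Not NE.
(Premium, Mid): Firm A can switch to High (5 → 7). Not NE.
(The remaining 6 profiles each have a profitable deviation by the same check.)

This game has no pure Nash equilibrium.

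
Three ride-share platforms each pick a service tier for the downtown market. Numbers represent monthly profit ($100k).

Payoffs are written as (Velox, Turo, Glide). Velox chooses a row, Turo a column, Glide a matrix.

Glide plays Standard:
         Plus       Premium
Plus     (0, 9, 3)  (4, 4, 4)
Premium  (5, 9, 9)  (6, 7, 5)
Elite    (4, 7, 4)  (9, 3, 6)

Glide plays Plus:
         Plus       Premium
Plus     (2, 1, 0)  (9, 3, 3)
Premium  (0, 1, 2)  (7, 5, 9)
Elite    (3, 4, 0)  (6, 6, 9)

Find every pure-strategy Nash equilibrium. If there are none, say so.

(Plus, Plus, Standard): Velox can switch to Premium (0 → 5). Not NE.
(Plus, Plus, Plus): Velox can switch to Elite (2 → 3). Not NE.
(Plus, Premium, Standard): Velox can switch to Premium (4 → 6). Not NE.
(Plus, Premium, Plus): Glide can switch to Standard (3 → 4). Not NE.
(Premium, Plus, Standard): Velox gets 5, best alternative 4; Turo gets 9, best alternative 7; Glide gets 9, best alternative 2. No profitable deviation — NE.
(Premium, Plus, Plus): Velox can switch to Plus (0 → 2). Not NE.
(Premium, Premium, Standard): Velox can switch to Elite (6 → 9). Not NE.
(Premium, Premium, Plus): Velox can switch to Plus (7 → 9). Not NE.
(Elite, Plus, Standard): Velox can switch to Premium (4 → 5). Not NE.
(Elite, Plus, Plus): Turo can switch to Premium (4 → 6). Not NE.
(Elite, Premium, Standard): Turo can switch to Plus (3 → 7). Not NE.
(The remaining 1 profile has a profitable deviation by the same check.)

Pure NE: (Premium, Plus, Standard)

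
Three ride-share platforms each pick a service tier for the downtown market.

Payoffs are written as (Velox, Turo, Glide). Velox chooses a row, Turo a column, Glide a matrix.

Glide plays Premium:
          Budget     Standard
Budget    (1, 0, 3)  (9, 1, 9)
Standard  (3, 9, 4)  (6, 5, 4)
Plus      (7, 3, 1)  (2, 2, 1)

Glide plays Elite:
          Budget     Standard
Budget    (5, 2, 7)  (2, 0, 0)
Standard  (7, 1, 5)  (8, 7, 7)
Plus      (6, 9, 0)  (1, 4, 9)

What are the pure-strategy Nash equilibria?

The pure Nash equilibria are (Budget, Standard, Premium) and (Standard, Standard, Elite) and (Plus, Budget, Premium).

Mark each player's best response to every combination of opponents' strategies; a profile where every player is best-responding is a pure Nash equilibrium.
Velox against (Budget, Premium): payoffs 1, 3, 7 → best response Plus.
Velox against (Budget, Elite): payoffs 5, 7, 6 → best response Standard.
Velox against (Standard, Premium): payoffs 9, 6, 2 → best response Budget.
Velox against (Standard, Elite): payoffs 2, 8, 1 → best response Standard.
Turo against (Budget, Premium): payoffs 0, 1 → best response Standard.
Turo against (Budget, Elite): payoffs 2, 0 → best response Budget.
Turo against (Standard, Premium): payoffs 9, 5 → best response Budget.
Turo against (Standard, Elite): payoffs 1, 7 → best response Standard.
Turo against (Plus, Premium): payoffs 3, 2 → best response Budget.
Turo against (Plus, Elite): payoffs 9, 4 → best response Budget.
Glide against (Budget, Budget): payoffs 3, 7 → best response Elite.
Glide against (Budget, Standard): payoffs 9, 0 → best response Premium.
Glide against (Standard, Budget): payoffs 4, 5 → best response Elite.
Glide against (Standard, Standard): payoffs 4, 7 → best response Elite.
Glide against (Plus, Budget): payoffs 1, 0 → best response Premium.
Glide against (Plus, Standard): payoffs 1, 9 → best response Elite.
Mutual best responses: (Budget, Standard, Premium); (Standard, Standard, Elite); (Plus, Budget, Premium).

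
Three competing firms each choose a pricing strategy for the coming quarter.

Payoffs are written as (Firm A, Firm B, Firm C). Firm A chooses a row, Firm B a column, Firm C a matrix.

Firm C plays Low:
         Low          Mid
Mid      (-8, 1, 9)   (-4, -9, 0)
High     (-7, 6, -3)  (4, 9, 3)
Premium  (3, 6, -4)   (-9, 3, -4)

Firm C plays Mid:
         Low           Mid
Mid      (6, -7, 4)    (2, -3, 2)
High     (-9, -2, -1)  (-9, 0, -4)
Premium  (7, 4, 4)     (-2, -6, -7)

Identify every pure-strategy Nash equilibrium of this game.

Pure-strategy Nash equilibria: (Mid, Mid, Mid) and (High, Mid, Low) and (Premium, Low, Mid)

(Mid, Low, Low): Firm A can switch to High (-8 → -7). Not NE.
(Mid, Low, Mid): Firm A can switch to Premium (6 → 7). Not NE.
(Mid, Mid, Low): Firm A can switch to High (-4 → 4). Not NE.
(Mid, Mid, Mid): Firm A gets 2, best alternative -2; Firm B gets -3, best alternative -7; Firm C gets 2, best alternative 0. No profitable deviation — NE.
(High, Low, Low): Firm A can switch to Premium (-7 → 3). Not NE.
(High, Low, Mid): Firm A can switch to Mid (-9 → 6). Not NE.
(High, Mid, Low): Firm A gets 4, best alternative -4; Firm B gets 9, best alternative 6; Firm C gets 3, best alternative -4. No profitable deviation — NE.
(High, Mid, Mid): Firm A can switch to Mid (-9 → 2). Not NE.
(Premium, Low, Low): Firm C can switch to Mid (-4 → 4). Not NE.
(Premium, Low, Mid): Firm A gets 7, best alternative 6; Firm B gets 4, best alternative -6; Firm C gets 4, best alternative -4. No profitable deviation — NE.
(Premium, Mid, Low): Firm A can switch to Mid (-9 → -4). Not NE.
(Premium, Mid, Mid): Firm A can switch to Mid (-2 → 2). Not NE.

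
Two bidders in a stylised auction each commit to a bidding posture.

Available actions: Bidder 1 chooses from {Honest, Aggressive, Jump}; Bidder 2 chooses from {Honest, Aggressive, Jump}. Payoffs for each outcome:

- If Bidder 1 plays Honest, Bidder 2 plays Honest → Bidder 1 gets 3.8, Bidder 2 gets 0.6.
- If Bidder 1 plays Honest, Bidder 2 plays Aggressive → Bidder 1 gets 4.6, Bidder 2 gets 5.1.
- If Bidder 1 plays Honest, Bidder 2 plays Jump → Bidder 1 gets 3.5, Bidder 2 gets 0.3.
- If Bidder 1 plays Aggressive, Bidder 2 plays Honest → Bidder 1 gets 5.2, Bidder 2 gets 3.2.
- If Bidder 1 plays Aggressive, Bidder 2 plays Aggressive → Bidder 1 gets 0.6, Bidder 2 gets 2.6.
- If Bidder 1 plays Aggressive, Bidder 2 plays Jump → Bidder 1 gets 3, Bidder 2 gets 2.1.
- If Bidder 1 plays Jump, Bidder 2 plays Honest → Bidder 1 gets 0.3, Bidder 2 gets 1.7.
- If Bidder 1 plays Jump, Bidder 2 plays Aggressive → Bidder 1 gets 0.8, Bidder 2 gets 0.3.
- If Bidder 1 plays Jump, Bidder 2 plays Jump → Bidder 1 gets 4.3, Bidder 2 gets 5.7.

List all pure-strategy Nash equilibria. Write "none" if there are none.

(Honest, Honest): Bidder 1 can switch to Aggressive (3.8 → 5.2). Not NE.
(Honest, Aggressive): Bidder 1 gets 4.6, best alternative 0.8; Bidder 2 gets 5.1, best alternative 0.6. No profitable deviation — NE.
(Honest, Jump): Bidder 1 can switch to Jump (3.5 → 4.3). Not NE.
(Aggressive, Honest): Bidder 1 gets 5.2, best alternative 3.8; Bidder 2 gets 3.2, best alternative 2.6. No profitable deviation — NE.
(Aggressive, Aggressive): Bidder 1 can switch to Honest (0.6 → 4.6). Not NE.
(Aggressive, Jump): Bidder 1 can switch to Honest (3 → 3.5). Not NE.
(Jump, Honest): Bidder 1 can switch to Honest (0.3 → 3.8). Not NE.
(Jump, Aggressive): Bidder 1 can switch to Honest (0.8 → 4.6). Not NE.
(Jump, Jump): Bidder 1 gets 4.3, best alternative 3.5; Bidder 2 gets 5.7, best alternative 1.7. No profitable deviation — NE.

Pure-strategy Nash equilibria: (Honest, Aggressive) and (Aggressive, Honest) and (Jump, Jump)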